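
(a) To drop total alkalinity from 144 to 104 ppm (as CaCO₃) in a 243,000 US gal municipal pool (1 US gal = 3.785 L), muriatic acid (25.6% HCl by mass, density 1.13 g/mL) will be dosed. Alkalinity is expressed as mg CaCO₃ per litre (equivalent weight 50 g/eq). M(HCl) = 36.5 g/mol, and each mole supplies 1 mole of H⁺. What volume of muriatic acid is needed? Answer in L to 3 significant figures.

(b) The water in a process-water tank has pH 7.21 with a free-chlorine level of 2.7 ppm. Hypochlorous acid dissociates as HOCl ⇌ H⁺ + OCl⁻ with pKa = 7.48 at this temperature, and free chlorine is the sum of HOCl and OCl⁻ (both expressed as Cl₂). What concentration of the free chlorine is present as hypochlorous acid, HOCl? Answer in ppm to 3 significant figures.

(a) Volume: 243,000 US gal × 3.785 L/gal = 919,755 L.
(a) Alkalinity to neutralize: (144 − 104) = 40 mg/L as CaCO₃ × 919,755 L = 36,790 g as CaCO₃.
(a) Equivalents of H⁺ required: 36,790 ÷ 50 g/eq = 735.8 eq = 735.8 mol HCl.
(a) Mass of HCl: 735.8 × 36.5 = 26,860 g.
(a) Mass of 25.6% solution: 26,860 / 0.256 = 104,900 g.
(a) Volume: 104,900 g ÷ 1.13 g/mL = 92,840 mL.

(b) [OCl⁻]/[HOCl] = 10^(pH − pKa) = 10^(7.21 − 7.48) = 10^-0.27 = 0.537.
(b) Fraction as HOCl = 1 / (1 + 0.537) = 0.6506.
(b) HOCl = 0.6506 × 2.7 ppm = 1.757 ppm.

(a) 92.8 L; (b) 1.76 ppm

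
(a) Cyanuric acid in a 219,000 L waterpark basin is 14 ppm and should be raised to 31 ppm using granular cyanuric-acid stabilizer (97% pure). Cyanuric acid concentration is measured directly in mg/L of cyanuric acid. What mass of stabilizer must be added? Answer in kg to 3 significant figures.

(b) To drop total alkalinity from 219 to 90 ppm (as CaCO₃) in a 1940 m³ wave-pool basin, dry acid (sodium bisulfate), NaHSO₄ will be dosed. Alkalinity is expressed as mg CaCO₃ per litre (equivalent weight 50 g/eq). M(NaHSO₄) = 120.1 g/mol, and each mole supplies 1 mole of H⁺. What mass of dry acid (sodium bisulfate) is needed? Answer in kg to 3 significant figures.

(a) 3.84 kg; (b) 601 kg

(a) CYA to add: (31 − 14) = 17 mg/L × 219,000 L = 3723 g cyanuric acid.
(a) At 97% purity: 3723 / 0.97 = 3838 g product.

(b) Volume: 1940 m³ = 1,940,000 L.
(b) Alkalinity to neutralize: (219 − 90) = 129 mg/L as CaCO₃ × 1,940,000 L = 250,300 g as CaCO₃.
(b) Equivalents of H⁺ required: 250,300 ÷ 50 g/eq = 5005 eq = 5005 mol NaHSO₄.
(b) Mass of NaHSO₄: 5005 × 120.1 = 601,100 g.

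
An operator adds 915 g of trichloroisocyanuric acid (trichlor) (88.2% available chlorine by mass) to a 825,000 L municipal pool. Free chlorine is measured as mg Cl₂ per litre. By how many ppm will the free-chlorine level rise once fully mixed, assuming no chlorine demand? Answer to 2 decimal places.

0.98 ppm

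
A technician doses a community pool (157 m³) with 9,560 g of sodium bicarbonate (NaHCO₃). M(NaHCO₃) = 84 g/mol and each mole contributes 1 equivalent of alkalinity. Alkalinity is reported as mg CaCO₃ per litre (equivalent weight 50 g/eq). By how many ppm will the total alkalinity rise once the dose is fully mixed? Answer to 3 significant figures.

Volume: 157 m³ = 157,000 L.
Moles of NaHCO₃: 9,560 g ÷ 84 g/mol = 113.8 mol → 113.8 eq of alkalinity.
As CaCO₃: 113.8 eq × 50 g/eq = 5690 g.
Rise: 5690 g / 157,000 L × 1000 = 36.25 mg/L.

36.2 ppm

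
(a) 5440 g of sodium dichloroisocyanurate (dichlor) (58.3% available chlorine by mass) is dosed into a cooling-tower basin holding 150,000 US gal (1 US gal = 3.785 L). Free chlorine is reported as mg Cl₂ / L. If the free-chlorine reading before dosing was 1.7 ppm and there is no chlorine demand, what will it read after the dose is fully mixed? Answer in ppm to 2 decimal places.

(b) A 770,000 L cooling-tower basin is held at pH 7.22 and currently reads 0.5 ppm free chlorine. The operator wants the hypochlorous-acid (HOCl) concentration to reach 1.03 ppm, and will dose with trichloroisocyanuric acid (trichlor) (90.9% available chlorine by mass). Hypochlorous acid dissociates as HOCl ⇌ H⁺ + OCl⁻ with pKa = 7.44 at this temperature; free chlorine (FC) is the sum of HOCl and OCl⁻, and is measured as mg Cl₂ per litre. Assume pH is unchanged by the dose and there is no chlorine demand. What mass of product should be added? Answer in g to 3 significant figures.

(a) Volume: 150,000 US gal × 3.785 L/gal = 567,750 L.
(a) Available chlorine delivered: 5440 g × 0.583 = 3172 g as Cl₂.
(a) Concentration rise: 3172 g / 567,750 L = 5.586 mg/L = 5.59 ppm.
(a) Final FC: 1.7 + 5.59 = 7.29 ppm.

(b) [OCl⁻]/[HOCl] = 10^(pH − pKa) = 10^(7.22 − 7.44) = 0.6026; fraction as HOCl = 1/(1 + 0.6026) = 0.624.
(b) Free chlorine required for 1.03 ppm HOCl: 1.03 / 0.624 = 1.651 ppm.
(b) FC to add: 1.651 − 0.5 = 1.151 mg/L as Cl₂.
(b) Cl₂ equivalent: 1.151 mg/L × 770,000 L = 886 g.
(b) Product at 90.9% available Cl: 886 / 0.909 = 974.7 g.

(a) 7.29 ppm; (b) 975 g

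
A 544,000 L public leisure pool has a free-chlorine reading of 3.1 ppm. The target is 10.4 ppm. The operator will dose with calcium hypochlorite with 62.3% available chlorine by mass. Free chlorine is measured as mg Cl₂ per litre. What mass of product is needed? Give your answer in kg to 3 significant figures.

6.37 kg

Chlorine deficit: 10.4 − 3.1 = 7.3 ppm = 7.3 mg/L as Cl₂.
Cl₂ equivalent needed: 7.3 mg/L × 544,000 L = 3,971,000 mg = 3971 g.
Product at 62.3% available chlorine: 3971 / 0.623 = 6374 g.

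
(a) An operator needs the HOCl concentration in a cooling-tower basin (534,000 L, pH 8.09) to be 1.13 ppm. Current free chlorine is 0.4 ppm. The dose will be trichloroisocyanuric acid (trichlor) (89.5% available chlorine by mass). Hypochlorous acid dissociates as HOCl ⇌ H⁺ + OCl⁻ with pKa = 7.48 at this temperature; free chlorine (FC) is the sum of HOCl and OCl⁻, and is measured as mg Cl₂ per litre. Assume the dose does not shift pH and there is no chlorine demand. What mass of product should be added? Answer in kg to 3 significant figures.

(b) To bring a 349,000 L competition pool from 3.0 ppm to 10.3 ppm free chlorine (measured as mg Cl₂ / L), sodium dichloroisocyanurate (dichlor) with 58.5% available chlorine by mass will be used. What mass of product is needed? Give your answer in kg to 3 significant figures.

(a) [OCl⁻]/[HOCl] = 10^(pH − pKa) = 10^(8.09 − 7.48) = 4.074; fraction as HOCl = 1/(1 + 4.074) = 0.1971.
(a) Free chlorine required for 1.13 ppm HOCl: 1.13 / 0.1971 = 5.733 ppm.
(a) FC to add: 5.733 − 0.4 = 5.333 mg/L as Cl₂.
(a) Cl₂ equivalent: 5.333 mg/L × 534,000 L = 2848 g.
(a) Product at 89.5% available Cl: 2848 / 0.895 = 3182 g.

(b) Chlorine deficit: 10.3 − 3.0 = 7.3 ppm = 7.3 mg/L as Cl₂.
(b) Cl₂ equivalent needed: 7.3 mg/L × 349,000 L = 2,548,000 mg = 2548 g.
(b) Product at 58.5% available chlorine: 2548 / 0.585 = 4355 g.

(a) 3.18 kg; (b) 4.36 kg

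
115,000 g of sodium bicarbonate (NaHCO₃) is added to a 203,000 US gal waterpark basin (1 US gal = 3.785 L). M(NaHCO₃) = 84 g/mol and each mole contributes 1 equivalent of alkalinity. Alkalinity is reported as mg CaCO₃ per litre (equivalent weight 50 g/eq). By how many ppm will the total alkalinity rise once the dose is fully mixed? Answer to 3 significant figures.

89.1 ppm

Volume: 203,000 US gal × 3.785 L/gal = 768,355 L.
Moles of NaHCO₃: 115,000 g ÷ 84 g/mol = 1369 mol → 1369 eq of alkalinity.
As CaCO₃: 1369 eq × 50 g/eq = 68,450 g.
Rise: 68,450 g / 768,355 L × 1000 = 89.09 mg/L.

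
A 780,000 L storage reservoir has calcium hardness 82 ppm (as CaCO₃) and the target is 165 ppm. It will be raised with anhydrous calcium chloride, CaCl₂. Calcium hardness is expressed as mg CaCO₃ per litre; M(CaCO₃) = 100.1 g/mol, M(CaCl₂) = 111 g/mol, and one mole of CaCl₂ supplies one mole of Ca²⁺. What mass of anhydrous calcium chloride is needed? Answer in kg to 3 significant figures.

71.8 kg

Hardness to add: (165 − 82) = 83 mg/L as CaCO₃ × 780,000 L = 64,740 g as CaCO₃.
Moles of Ca²⁺ (1 mol Ca²⁺ ≡ 1 mol CaCO₃): 64,740 / 100.1 g/mol = 646.8 mol.
Mass of CaCl₂: 646.8 × 111 = 71,790 g.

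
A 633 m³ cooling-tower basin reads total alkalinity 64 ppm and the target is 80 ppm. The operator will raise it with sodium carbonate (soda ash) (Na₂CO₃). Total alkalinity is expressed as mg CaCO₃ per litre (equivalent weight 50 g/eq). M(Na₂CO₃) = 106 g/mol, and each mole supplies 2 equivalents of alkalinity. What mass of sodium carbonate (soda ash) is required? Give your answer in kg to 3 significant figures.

10.7 kg

Volume: 633 m³ = 633,000 L.
Alkalinity to add: (80 − 64) = 16 mg/L as CaCO₃ × 633,000 L = 10,130 g as CaCO₃.
Equivalents: 10,130 g ÷ 50 g/eq = 202.6 eq.
Each mole of Na₂CO₃ supplies 2 eq, so 202.6 / 2 = 101.3 mol.
Mass: 101.3 mol × 106 g/mol = 10,740 g.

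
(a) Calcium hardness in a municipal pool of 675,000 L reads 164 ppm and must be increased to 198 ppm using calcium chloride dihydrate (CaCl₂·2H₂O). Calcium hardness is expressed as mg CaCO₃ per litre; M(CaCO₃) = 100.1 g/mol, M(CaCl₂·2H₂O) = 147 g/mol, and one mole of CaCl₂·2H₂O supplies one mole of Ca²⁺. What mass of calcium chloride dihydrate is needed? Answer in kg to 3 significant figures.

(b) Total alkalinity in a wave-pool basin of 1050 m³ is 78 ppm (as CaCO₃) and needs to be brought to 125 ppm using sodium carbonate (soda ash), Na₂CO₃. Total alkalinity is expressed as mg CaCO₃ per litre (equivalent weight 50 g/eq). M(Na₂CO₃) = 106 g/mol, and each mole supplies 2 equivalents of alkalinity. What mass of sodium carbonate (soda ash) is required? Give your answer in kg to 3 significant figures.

(a) 33.7 kg; (b) 52.3 kg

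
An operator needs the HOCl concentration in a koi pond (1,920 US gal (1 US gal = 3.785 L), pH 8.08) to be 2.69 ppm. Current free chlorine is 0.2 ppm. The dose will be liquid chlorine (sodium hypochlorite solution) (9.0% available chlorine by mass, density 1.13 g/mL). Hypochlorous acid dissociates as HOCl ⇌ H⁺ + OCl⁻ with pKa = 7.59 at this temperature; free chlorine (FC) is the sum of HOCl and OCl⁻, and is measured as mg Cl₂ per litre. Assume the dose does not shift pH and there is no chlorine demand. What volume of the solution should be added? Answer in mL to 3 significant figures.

772 mL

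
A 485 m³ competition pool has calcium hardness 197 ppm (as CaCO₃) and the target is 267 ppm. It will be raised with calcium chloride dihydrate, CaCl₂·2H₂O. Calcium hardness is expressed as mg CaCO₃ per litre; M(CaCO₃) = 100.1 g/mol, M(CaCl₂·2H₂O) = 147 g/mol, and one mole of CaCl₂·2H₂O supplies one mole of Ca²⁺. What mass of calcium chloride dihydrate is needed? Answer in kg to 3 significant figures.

49.9 kg

Volume: 485 m³ = 485,000 L.
Hardness to add: (267 − 197) = 70 mg/L as CaCO₃ × 485,000 L = 33,950 g as CaCO₃.
Moles of Ca²⁺ (1 mol Ca²⁺ ≡ 1 mol CaCO₃): 33,950 / 100.1 g/mol = 339.2 mol.
Mass of CaCl₂·2H₂O: 339.2 × 147 = 49,860 g.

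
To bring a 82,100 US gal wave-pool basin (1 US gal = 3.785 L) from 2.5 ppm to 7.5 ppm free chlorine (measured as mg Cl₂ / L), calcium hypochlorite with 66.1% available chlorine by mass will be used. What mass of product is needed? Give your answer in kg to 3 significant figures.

Volume: 82,100 US gal × 3.785 L/gal = 310,748 L.
Chlorine deficit: 7.5 − 2.5 = 5 ppm = 5 mg/L as Cl₂.
Cl₂ equivalent needed: 5 mg/L × 310,748 L = 1,554,000 mg = 1554 g.
Product at 66.1% available chlorine: 1554 / 0.661 = 2351 g.

2.35 kg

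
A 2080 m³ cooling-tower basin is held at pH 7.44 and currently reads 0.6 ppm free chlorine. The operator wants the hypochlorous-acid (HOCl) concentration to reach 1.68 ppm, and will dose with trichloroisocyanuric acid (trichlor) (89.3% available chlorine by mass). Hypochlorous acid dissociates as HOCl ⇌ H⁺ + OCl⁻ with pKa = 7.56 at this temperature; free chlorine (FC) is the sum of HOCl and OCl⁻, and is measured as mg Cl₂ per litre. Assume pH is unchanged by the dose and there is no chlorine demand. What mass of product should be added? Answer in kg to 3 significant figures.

5.48 kg

Volume: 2080 m³ = 2,080,000 L.
[OCl⁻]/[HOCl] = 10^(pH − pKa) = 10^(7.44 − 7.56) = 0.7586; fraction as HOCl = 1/(1 + 0.7586) = 0.5686.
Free chlorine required for 1.68 ppm HOCl: 1.68 / 0.5686 = 2.954 ppm.
FC to add: 2.954 − 0.6 = 2.354 mg/L as Cl₂.
Cl₂ equivalent: 2.354 mg/L × 2,080,000 L = 4897 g.
Product at 89.3% available Cl: 4897 / 0.893 = 5484 g.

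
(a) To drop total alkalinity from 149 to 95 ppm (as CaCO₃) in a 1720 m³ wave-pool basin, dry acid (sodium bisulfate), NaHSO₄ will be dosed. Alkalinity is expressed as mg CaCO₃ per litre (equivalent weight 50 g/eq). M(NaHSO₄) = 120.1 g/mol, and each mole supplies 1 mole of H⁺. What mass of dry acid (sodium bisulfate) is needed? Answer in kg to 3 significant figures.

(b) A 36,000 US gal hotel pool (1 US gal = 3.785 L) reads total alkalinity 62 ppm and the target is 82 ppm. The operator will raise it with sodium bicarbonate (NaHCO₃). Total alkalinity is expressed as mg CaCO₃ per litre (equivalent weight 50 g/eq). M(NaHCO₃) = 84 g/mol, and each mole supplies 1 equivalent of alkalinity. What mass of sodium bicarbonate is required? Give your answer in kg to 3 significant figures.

(a) Volume: 1720 m³ = 1,720,000 L.
(a) Alkalinity to neutralize: (149 − 95) = 54 mg/L as CaCO₃ × 1,720,000 L = 92,880 g as CaCO₃.
(a) Equivalents of H⁺ required: 92,880 ÷ 50 g/eq = 1858 eq = 1858 mol NaHSO₄.
(a) Mass of NaHSO₄: 1858 × 120.1 = 223,100 g.

(b) Volume: 36,000 US gal × 3.785 L/gal = 136,260 L.
(b) Alkalinity to add: (82 − 62) = 20 mg/L as CaCO₃ × 136,260 L = 2725 g as CaCO₃.
(b) Equivalents: 2725 g ÷ 50 g/eq = 54.5 eq.
(b) NaHCO₃ supplies 1 eq per mole → 54.5 mol.
(b) Mass: 54.5 mol × 84 g/mol = 4578 g.

(a) 223 kg; (b) 4.58 kg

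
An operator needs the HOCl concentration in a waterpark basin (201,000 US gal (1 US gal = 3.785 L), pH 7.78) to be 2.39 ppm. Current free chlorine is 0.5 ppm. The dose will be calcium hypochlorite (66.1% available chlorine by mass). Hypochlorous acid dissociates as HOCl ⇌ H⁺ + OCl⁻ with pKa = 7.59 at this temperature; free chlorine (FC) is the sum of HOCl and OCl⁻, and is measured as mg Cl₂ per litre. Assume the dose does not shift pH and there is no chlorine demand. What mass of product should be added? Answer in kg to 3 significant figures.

Volume: 201,000 US gal × 3.785 L/gal = 760,785 L.
[OCl⁻]/[HOCl] = 10^(pH − pKa) = 10^(7.78 − 7.59) = 1.549; fraction as HOCl = 1/(1 + 1.549) = 0.3923.
Free chlorine required for 2.39 ppm HOCl: 2.39 / 0.3923 = 6.092 ppm.
FC to add: 6.092 − 0.5 = 5.592 mg/L as Cl₂.
Cl₂ equivalent: 5.592 mg/L × 760,785 L = 4254 g.
Product at 66.1% available Cl: 4254 / 0.661 = 6436 g.

6.44 kg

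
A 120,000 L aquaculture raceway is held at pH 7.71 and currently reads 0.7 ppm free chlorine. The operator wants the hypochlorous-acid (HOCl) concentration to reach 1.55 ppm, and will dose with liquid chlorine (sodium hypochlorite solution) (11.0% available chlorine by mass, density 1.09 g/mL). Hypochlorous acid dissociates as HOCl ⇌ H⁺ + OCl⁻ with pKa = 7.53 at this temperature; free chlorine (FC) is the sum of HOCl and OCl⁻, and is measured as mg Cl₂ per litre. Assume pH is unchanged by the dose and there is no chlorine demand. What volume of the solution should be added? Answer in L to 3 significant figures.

[OCl⁻]/[HOCl] = 10^(pH − pKa) = 10^(7.71 − 7.53) = 1.514; fraction as HOCl = 1/(1 + 1.514) = 0.3978.
Free chlorine required for 1.55 ppm HOCl: 1.55 / 0.3978 = 3.896 ppm.
FC to add: 3.896 − 0.7 = 3.196 mg/L as Cl₂.
Cl₂ equivalent: 3.196 mg/L × 120,000 L = 383.5 g.
Product at 11.0% available Cl: 383.5 / 0.11 = 3487 g.
Volume: 3487 g ÷ 1.09 g/mL = 3199 mL.

3.20 L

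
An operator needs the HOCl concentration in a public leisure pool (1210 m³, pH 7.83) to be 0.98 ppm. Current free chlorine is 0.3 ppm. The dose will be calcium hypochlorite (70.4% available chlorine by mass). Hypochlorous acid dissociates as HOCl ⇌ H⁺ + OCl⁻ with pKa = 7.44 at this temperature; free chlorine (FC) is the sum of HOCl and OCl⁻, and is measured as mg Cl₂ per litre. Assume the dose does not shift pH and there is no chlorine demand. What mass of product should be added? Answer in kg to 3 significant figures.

5.30 kg

Volume: 1210 m³ = 1,210,000 L.
[OCl⁻]/[HOCl] = 10^(pH − pKa) = 10^(7.83 − 7.44) = 2.455; fraction as HOCl = 1/(1 + 2.455) = 0.2895.
Free chlorine required for 0.98 ppm HOCl: 0.98 / 0.2895 = 3.386 ppm.
FC to add: 3.386 − 0.3 = 3.086 mg/L as Cl₂.
Cl₂ equivalent: 3.086 mg/L × 1,210,000 L = 3734 g.
Product at 70.4% available Cl: 3734 / 0.704 = 5303 g.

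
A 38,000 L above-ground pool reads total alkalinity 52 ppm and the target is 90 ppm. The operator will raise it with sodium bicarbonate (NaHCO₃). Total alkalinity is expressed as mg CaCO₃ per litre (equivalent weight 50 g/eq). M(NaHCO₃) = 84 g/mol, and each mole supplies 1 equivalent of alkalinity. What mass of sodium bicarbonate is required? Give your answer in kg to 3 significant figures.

Alkalinity to add: (90 − 52) = 38 mg/L as CaCO₃ × 38,000 L = 1444 g as CaCO₃.
Equivalents: 1444 g ÷ 50 g/eq = 28.88 eq.
NaHCO₃ supplies 1 eq per mole → 28.88 mol.
Mass: 28.88 mol × 84 g/mol = 2426 g.

2.43 kg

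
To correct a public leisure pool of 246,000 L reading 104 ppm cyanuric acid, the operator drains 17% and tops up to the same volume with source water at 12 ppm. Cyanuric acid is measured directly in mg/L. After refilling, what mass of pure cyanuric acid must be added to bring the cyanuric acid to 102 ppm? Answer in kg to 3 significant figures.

3.36 kg

After draining 17% and refilling: 104 × 0.83 + 12 × 0.17 = 88.36 ppm.
Deficit to target: 102 − 88.36 = 13.64 mg/L.
Mass: 13.64 mg/L × 246,000 L = 3355 g cyanuric acid.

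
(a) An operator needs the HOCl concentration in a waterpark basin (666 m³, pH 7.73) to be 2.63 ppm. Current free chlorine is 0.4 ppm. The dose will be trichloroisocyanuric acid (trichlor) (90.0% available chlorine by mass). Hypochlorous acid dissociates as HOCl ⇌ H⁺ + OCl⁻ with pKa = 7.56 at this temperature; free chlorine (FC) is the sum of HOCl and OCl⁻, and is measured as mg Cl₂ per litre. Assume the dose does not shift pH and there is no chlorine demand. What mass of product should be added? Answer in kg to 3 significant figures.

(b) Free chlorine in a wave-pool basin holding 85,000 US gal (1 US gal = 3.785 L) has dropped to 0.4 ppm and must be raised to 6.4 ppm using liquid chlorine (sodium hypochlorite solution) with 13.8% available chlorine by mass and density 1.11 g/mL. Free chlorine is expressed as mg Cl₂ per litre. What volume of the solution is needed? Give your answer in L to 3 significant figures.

(a) 4.53 kg; (b) 12.6 L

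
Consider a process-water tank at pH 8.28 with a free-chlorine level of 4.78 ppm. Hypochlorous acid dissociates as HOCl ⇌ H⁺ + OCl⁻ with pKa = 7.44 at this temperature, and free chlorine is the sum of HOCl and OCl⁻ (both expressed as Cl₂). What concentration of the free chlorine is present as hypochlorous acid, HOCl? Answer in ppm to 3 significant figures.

0.604 ppm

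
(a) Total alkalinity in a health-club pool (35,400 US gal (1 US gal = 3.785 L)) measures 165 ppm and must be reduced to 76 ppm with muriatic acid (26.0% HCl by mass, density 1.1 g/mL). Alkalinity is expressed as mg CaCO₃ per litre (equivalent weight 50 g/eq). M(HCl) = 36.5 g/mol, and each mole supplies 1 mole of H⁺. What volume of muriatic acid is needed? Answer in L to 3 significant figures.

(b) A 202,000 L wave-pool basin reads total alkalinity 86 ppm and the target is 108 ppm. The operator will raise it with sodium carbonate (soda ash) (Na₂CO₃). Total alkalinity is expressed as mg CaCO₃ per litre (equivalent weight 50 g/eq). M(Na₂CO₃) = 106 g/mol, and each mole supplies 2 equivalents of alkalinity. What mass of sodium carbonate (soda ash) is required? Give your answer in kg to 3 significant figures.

(a) 30.4 L; (b) 4.71 kg

(a) Volume: 35,400 US gal × 3.785 L/gal = 133,989 L.
(a) Alkalinity to neutralize: (165 − 76) = 89 mg/L as CaCO₃ × 133,989 L = 11,930 g as CaCO₃.
(a) Equivalents of H⁺ required: 11,930 ÷ 50 g/eq = 238.5 eq = 238.5 mol HCl.
(a) Mass of HCl: 238.5 × 36.5 = 8705 g.
(a) Mass of 26.0% solution: 8705 / 0.26 = 33,480 g.
(a) Volume: 33,480 g ÷ 1.1 g/mL = 30,440 mL.

(b) Alkalinity to add: (108 − 86) = 22 mg/L as CaCO₃ × 202,000 L = 4444 g as CaCO₃.
(b) Equivalents: 4444 g ÷ 50 g/eq = 88.88 eq.
(b) Each mole of Na₂CO₃ supplies 2 eq, so 88.88 / 2 = 44.44 mol.
(b) Mass: 44.44 mol × 106 g/mol = 4711 g.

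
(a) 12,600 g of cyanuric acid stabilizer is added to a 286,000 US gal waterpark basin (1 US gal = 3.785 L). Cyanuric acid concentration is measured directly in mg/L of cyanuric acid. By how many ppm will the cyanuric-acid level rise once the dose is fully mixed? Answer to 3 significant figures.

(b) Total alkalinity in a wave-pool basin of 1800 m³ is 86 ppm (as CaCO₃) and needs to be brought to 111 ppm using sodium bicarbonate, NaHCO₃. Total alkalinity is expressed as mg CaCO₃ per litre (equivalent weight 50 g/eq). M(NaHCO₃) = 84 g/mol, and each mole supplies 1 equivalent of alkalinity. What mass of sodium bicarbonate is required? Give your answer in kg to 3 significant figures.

(a) Volume: 286,000 US gal × 3.785 L/gal = 1,082,510 L.
(a) Rise: 12,600 g / 1,082,510 L × 1000 = 11.64 mg/L.

(b) Volume: 1800 m³ = 1,800,000 L.
(b) Alkalinity to add: (111 − 86) = 25 mg/L as CaCO₃ × 1,800,000 L = 45,000 g as CaCO₃.
(b) Equivalents: 45,000 g ÷ 50 g/eq = 900 eq.
(b) NaHCO₃ supplies 1 eq per mole → 900 mol.
(b) Mass: 900 mol × 84 g/mol = 75,600 g.

(a) 11.6 ppm; (b) 75.6 kg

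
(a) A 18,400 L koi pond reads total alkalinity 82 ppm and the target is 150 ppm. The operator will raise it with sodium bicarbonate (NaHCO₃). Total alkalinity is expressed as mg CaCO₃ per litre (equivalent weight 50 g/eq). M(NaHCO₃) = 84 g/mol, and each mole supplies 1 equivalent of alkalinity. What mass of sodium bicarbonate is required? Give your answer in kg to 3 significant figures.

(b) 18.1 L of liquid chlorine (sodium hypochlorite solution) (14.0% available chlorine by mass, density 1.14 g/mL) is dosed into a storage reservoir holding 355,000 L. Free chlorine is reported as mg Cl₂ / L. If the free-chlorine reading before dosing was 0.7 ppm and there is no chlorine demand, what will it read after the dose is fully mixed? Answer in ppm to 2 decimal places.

(a) Alkalinity to add: (150 − 82) = 68 mg/L as CaCO₃ × 18,400 L = 1251 g as CaCO₃.
(a) Equivalents: 1251 g ÷ 50 g/eq = 25.02 eq.
(a) NaHCO₃ supplies 1 eq per mole → 25.02 mol.
(a) Mass: 25.02 mol × 84 g/mol = 2102 g.

(b) Mass of solution: 18.1 L × 1000 mL/L × 1.14 g/mL = 20,630 g.
(b) Available chlorine delivered: 20,630 g × 0.14 = 2889 g as Cl₂.
(b) Concentration rise: 2889 g / 355,000 L = 8.137 mg/L = 8.14 ppm.
(b) Final FC: 0.7 + 8.14 = 8.84 ppm.

(a) 2.10 kg; (b) 8.84 ppm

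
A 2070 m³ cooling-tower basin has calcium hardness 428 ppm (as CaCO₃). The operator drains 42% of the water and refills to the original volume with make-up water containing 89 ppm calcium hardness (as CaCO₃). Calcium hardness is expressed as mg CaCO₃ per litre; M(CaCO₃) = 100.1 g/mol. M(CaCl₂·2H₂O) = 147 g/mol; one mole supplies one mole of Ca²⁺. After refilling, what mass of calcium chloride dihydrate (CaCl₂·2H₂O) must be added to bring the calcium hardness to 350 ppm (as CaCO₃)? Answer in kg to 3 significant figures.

196 kg

Volume: 2070 m³ = 2,070,000 L.
After draining 42% and refilling: 428 × 0.58 + 89 × 0.42 = 285.62 ppm.
Deficit to target: 350 − 285.62 = 64.38 mg/L.
As CaCO₃: 64.38 mg/L × 2,070,000 L = 133,300 g; ÷ 100.1 = 1331 mol Ca²⁺.
Mass: 1331 × 147 = 195,700 g.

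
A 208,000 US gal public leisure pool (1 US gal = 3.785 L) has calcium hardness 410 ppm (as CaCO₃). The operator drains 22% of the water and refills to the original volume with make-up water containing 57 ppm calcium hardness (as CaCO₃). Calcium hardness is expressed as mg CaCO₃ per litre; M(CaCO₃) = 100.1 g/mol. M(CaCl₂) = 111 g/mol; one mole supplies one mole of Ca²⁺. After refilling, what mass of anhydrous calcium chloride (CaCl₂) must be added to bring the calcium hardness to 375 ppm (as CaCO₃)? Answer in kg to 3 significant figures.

37.2 kg

Volume: 208,000 US gal × 3.785 L/gal = 787,280 L.
After draining 22% and refilling: 410 × 0.78 + 57 × 0.22 = 332.34 ppm.
Deficit to target: 375 − 332.34 = 42.66 mg/L.
As CaCO₃: 42.66 mg/L × 787,280 L = 33,590 g; ÷ 100.1 = 335.5 mol Ca²⁺.
Mass: 335.5 × 111 = 37,240 g.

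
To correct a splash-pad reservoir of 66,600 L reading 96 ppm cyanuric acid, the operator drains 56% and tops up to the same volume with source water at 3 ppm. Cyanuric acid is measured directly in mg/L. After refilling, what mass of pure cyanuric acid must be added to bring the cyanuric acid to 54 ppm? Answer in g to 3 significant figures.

671 g

After draining 56% and refilling: 96 × 0.44 + 3 × 0.56 = 43.92 ppm.
Deficit to target: 54 − 43.92 = 10.08 mg/L.
Mass: 10.08 mg/L × 66,600 L = 671.3 g cyanuric acid.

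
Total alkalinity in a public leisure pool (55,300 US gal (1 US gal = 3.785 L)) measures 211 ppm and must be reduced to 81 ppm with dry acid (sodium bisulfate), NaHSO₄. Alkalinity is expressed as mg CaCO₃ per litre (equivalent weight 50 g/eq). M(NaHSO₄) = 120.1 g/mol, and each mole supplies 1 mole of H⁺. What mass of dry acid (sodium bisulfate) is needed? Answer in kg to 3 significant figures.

65.4 kg

Volume: 55,300 US gal × 3.785 L/gal = 209,310 L.
Alkalinity to neutralize: (211 − 81) = 130 mg/L as CaCO₃ × 209,310 L = 27,210 g as CaCO₃.
Equivalents of H⁺ required: 27,210 ÷ 50 g/eq = 544.2 eq = 544.2 mol NaHSO₄.
Mass of NaHSO₄: 544.2 × 120.1 = 65,360 g.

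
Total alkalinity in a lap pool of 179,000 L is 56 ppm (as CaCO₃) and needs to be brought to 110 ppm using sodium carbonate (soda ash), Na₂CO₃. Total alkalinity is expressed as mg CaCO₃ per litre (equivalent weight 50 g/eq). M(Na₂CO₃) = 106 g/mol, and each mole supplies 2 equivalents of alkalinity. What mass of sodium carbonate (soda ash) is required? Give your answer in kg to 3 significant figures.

10.2 kg

Alkalinity to add: (110 − 56) = 54 mg/L as CaCO₃ × 179,000 L = 9666 g as CaCO₃.
Equivalents: 9666 g ÷ 50 g/eq = 193.3 eq.
Each mole of Na₂CO₃ supplies 2 eq, so 193.3 / 2 = 96.66 mol.
Mass: 96.66 mol × 106 g/mol = 10,250 g.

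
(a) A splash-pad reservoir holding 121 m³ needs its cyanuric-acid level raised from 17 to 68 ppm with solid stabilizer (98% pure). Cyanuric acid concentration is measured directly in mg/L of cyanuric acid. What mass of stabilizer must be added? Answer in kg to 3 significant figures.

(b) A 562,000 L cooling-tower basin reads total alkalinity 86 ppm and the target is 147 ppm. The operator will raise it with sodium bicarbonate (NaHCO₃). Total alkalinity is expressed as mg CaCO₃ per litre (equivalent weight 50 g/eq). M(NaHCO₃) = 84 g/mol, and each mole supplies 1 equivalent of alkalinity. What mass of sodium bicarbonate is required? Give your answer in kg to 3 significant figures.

(a) 6.30 kg; (b) 57.6 kg

(a) Volume: 121 m³ = 121,000 L.
(a) CYA to add: (68 − 17) = 51 mg/L × 121,000 L = 6171 g cyanuric acid.
(a) At 98% purity: 6171 / 0.98 = 6297 g product.

(b) Alkalinity to add: (147 − 86) = 61 mg/L as CaCO₃ × 562,000 L = 34,280 g as CaCO₃.
(b) Equivalents: 34,280 g ÷ 50 g/eq = 685.6 eq.
(b) NaHCO₃ supplies 1 eq per mole → 685.6 mol.
(b) Mass: 685.6 mol × 84 g/mol = 57,590 g.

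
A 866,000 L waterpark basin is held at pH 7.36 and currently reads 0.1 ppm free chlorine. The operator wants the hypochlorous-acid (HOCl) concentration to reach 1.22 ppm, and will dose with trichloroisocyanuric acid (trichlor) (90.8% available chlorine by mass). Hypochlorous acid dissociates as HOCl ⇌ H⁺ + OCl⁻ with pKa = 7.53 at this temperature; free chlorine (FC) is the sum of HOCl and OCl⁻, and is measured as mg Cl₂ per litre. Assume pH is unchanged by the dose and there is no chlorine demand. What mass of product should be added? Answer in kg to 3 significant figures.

[OCl⁻]/[HOCl] = 10^(pH − pKa) = 10^(7.36 − 7.53) = 0.6761; fraction as HOCl = 1/(1 + 0.6761) = 0.5966.
Free chlorine required for 1.22 ppm HOCl: 1.22 / 0.5966 = 2.045 ppm.
FC to add: 2.045 − 0.1 = 1.945 mg/L as Cl₂.
Cl₂ equivalent: 1.945 mg/L × 866,000 L = 1684 g.
Product at 90.8% available Cl: 1684 / 0.908 = 1855 g.

1.85 kg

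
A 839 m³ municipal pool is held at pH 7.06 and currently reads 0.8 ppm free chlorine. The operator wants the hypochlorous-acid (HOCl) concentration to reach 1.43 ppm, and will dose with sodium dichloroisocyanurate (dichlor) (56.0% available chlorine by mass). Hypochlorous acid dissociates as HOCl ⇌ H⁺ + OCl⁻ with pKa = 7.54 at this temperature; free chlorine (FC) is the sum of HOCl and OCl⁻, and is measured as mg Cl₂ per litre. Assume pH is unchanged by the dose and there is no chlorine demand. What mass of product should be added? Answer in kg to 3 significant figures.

1.65 kg

Volume: 839 m³ = 839,000 L.
[OCl⁻]/[HOCl] = 10^(pH − pKa) = 10^(7.06 − 7.54) = 0.3311; fraction as HOCl = 1/(1 + 0.3311) = 0.7512.
Free chlorine required for 1.43 ppm HOCl: 1.43 / 0.7512 = 1.904 ppm.
FC to add: 1.904 − 0.8 = 1.104 mg/L as Cl₂.
Cl₂ equivalent: 1.104 mg/L × 839,000 L = 925.9 g.
Product at 56.0% available Cl: 925.9 / 0.56 = 1653 g.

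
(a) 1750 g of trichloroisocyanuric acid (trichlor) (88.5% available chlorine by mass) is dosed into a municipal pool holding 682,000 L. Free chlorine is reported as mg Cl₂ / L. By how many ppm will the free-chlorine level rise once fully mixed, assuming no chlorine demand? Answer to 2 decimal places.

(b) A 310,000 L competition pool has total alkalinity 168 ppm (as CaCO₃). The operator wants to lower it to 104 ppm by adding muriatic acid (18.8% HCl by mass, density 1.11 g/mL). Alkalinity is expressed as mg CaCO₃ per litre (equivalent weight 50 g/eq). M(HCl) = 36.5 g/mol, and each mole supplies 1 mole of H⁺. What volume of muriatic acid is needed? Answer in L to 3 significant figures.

(a) Available chlorine delivered: 1750 g × 0.885 = 1549 g as Cl₂.
(a) Concentration rise: 1549 g / 682,000 L = 2.271 mg/L = 2.27 ppm.

(b) Alkalinity to neutralize: (168 − 104) = 64 mg/L as CaCO₃ × 310,000 L = 19,840 g as CaCO₃.
(b) Equivalents of H⁺ required: 19,840 ÷ 50 g/eq = 396.8 eq = 396.8 mol HCl.
(b) Mass of HCl: 396.8 × 36.5 = 14,480 g.
(b) Mass of 18.8% solution: 14,480 / 0.188 = 77,040 g.
(b) Volume: 77,040 g ÷ 1.11 g/mL = 69,400 mL.

(a) 2.27 ppm; (b) 69.4 L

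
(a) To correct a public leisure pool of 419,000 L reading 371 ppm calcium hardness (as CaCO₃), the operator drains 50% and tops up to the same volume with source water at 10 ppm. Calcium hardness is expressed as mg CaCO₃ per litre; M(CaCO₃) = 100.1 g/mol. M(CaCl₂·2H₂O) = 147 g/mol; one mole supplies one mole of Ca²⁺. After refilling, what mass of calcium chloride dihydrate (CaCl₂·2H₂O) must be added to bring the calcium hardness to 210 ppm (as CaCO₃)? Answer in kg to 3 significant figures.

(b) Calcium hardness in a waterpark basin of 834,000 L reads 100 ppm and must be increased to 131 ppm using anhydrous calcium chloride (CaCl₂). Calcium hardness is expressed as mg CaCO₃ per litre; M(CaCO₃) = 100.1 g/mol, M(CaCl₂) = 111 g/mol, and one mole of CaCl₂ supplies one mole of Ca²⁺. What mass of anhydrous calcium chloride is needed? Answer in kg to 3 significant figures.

(a) After draining 50% and refilling: 371 × 0.50 + 10 × 0.50 = 190.5 ppm.
(a) Deficit to target: 210 − 190.5 = 19.5 mg/L.
(a) As CaCO₃: 19.5 mg/L × 419,000 L = 8170 g; ÷ 100.1 = 81.62 mol Ca²⁺.
(a) Mass: 81.62 × 147 = 12,000 g.

(b) Hardness to add: (131 − 100) = 31 mg/L as CaCO₃ × 834,000 L = 25,850 g as CaCO₃.
(b) Moles of Ca²⁺ (1 mol Ca²⁺ ≡ 1 mol CaCO₃): 25,850 / 100.1 g/mol = 258.3 mol.
(b) Mass of CaCl₂: 258.3 × 111 = 28,670 g.

(a) 12.0 kg; (b) 28.7 kg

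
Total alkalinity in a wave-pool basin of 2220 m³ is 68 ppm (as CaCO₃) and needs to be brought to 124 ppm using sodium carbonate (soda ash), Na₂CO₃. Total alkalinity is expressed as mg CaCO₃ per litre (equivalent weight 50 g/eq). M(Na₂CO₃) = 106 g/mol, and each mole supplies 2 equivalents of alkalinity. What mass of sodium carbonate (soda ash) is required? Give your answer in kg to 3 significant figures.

132 kg

Volume: 2220 m³ = 2,220,000 L.
Alkalinity to add: (124 − 68) = 56 mg/L as CaCO₃ × 2,220,000 L = 124,300 g as CaCO₃.
Equivalents: 124,300 g ÷ 50 g/eq = 2486 eq.
Each mole of Na₂CO₃ supplies 2 eq, so 2486 / 2 = 1243 mol.
Mass: 1243 mol × 106 g/mol = 131,800 g.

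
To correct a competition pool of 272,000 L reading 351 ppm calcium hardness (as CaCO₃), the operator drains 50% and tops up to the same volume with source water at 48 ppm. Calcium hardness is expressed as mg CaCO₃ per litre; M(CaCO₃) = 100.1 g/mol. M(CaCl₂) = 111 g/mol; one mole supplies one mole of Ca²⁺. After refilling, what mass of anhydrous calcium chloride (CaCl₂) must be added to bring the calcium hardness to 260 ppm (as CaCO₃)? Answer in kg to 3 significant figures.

18.2 kg

After draining 50% and refilling: 351 × 0.50 + 48 × 0.50 = 199.5 ppm.
Deficit to target: 260 − 199.5 = 60.5 mg/L.
As CaCO₃: 60.5 mg/L × 272,000 L = 16,460 g; ÷ 100.1 = 164.4 mol Ca²⁺.
Mass: 164.4 × 111 = 18,250 g.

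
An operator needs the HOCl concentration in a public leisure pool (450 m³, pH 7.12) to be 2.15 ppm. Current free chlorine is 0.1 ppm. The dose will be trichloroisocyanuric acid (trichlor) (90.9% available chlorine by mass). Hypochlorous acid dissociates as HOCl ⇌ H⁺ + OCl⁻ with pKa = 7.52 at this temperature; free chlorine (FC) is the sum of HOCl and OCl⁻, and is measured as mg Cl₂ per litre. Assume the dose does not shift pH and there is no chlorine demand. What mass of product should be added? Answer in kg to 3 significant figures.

1.44 kg

Volume: 450 m³ = 450,000 L.
[OCl⁻]/[HOCl] = 10^(pH − pKa) = 10^(7.12 − 7.52) = 0.3981; fraction as HOCl = 1/(1 + 0.3981) = 0.7153.
Free chlorine required for 2.15 ppm HOCl: 2.15 / 0.7153 = 3.006 ppm.
FC to add: 3.006 − 0.1 = 2.906 mg/L as Cl₂.
Cl₂ equivalent: 2.906 mg/L × 450,000 L = 1308 g.
Product at 90.9% available Cl: 1308 / 0.909 = 1439 g.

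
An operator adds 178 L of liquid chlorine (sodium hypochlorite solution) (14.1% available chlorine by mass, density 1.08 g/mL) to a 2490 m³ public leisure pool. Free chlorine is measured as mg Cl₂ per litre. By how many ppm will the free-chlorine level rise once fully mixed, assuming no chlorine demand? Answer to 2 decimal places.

10.89 ppm

Volume: 2490 m³ = 2,490,000 L.
Mass of solution: 178 L × 1000 mL/L × 1.08 g/mL = 192,200 g.
Available chlorine delivered: 192,200 g × 0.141 = 27,110 g as Cl₂.
Concentration rise: 27,110 g / 2,490,000 L = 10.89 mg/L = 10.89 ppm.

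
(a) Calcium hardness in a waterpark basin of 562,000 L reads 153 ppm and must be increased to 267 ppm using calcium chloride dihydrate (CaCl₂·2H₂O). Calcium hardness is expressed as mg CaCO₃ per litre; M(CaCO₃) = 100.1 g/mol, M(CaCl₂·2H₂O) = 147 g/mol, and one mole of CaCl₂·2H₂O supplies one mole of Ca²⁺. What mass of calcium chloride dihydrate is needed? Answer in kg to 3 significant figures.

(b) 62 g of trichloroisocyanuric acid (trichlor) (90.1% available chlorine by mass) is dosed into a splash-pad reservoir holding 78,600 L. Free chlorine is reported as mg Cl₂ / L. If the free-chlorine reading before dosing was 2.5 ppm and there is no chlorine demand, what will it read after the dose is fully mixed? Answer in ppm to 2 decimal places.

(a) 94.1 kg; (b) 3.21 ppm

(a) Hardness to add: (267 − 153) = 114 mg/L as CaCO₃ × 562,000 L = 64,070 g as CaCO₃.
(a) Moles of Ca²⁺ (1 mol Ca²⁺ ≡ 1 mol CaCO₃): 64,070 / 100.1 g/mol = 640 mol.
(a) Mass of CaCl₂·2H₂O: 640 × 147 = 94,090 g.

(b) Available chlorine delivered: 62 g × 0.901 = 55.86 g as Cl₂.
(b) Concentration rise: 55.86 g / 78,600 L = 0.7107 mg/L = 0.71 ppm.
(b) Final FC: 2.5 + 0.71 = 3.21 ppm.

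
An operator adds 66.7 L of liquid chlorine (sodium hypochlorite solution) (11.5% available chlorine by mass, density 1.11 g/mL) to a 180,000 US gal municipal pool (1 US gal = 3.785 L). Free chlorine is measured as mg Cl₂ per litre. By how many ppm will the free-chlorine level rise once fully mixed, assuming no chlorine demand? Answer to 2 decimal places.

Volume: 180,000 US gal × 3.785 L/gal = 681,300 L.
Mass of solution: 66.7 L × 1000 mL/L × 1.11 g/mL = 74,040 g.
Available chlorine delivered: 74,040 g × 0.115 = 8514 g as Cl₂.
Concentration rise: 8514 g / 681,300 L = 12.5 mg/L = 12.50 ppm.

12.50 ppm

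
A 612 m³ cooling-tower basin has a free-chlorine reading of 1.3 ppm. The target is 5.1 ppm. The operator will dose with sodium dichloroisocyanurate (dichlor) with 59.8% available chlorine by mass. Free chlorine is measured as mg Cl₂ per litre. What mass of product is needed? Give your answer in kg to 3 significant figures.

Volume: 612 m³ = 612,000 L.
Chlorine deficit: 5.1 − 1.3 = 3.8 ppm = 3.8 mg/L as Cl₂.
Cl₂ equivalent needed: 3.8 mg/L × 612,000 L = 2,326,000 mg = 2326 g.
Product at 59.8% available chlorine: 2326 / 0.598 = 3889 g.

3.89 kg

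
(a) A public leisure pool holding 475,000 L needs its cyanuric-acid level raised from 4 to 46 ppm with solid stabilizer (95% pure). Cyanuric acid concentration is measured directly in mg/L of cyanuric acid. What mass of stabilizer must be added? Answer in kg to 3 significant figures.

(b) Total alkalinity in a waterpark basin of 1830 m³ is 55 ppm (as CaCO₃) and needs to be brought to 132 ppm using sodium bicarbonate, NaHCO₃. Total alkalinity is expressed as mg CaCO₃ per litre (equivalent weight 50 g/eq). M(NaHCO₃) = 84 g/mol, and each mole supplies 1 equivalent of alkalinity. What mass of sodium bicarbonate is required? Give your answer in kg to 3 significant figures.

(a) 21.0 kg; (b) 237 kg

(a) CYA to add: (46 − 4) = 42 mg/L × 475,000 L = 19,950 g cyanuric acid.
(a) At 95% purity: 19,950 / 0.95 = 21,000 g product.

(b) Volume: 1830 m³ = 1,830,000 L.
(b) Alkalinity to add: (132 − 55) = 77 mg/L as CaCO₃ × 1,830,000 L = 140,900 g as CaCO₃.
(b) Equivalents: 140,900 g ÷ 50 g/eq = 2818 eq.
(b) NaHCO₃ supplies 1 eq per mole → 2818 mol.
(b) Mass: 2818 mol × 84 g/mol = 236,700 g.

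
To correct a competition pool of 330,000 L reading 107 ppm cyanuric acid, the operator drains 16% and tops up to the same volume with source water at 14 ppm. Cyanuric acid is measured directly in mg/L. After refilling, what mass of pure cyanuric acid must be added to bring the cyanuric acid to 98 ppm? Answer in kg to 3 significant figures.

1.94 kg

After draining 16% and refilling: 107 × 0.84 + 14 × 0.16 = 92.12 ppm.
Deficit to target: 98 − 92.12 = 5.88 mg/L.
Mass: 5.88 mg/L × 330,000 L = 1940 g cyanuric acid.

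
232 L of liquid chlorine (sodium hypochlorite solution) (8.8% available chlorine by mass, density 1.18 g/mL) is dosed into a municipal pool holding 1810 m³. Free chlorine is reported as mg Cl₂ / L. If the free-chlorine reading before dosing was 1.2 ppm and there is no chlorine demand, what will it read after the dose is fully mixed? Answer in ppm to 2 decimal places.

14.51 ppm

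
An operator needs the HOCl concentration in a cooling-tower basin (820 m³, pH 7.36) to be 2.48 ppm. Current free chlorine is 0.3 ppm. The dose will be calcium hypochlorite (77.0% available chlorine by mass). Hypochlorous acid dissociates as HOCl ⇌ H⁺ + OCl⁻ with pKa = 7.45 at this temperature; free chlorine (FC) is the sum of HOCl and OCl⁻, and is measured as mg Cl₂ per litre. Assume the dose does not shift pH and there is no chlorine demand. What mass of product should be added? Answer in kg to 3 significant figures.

Volume: 820 m³ = 820,000 L.
[OCl⁻]/[HOCl] = 10^(pH − pKa) = 10^(7.36 − 7.45) = 0.8128; fraction as HOCl = 1/(1 + 0.8128) = 0.5516.
Free chlorine required for 2.48 ppm HOCl: 2.48 / 0.5516 = 4.496 ppm.
FC to add: 4.496 − 0.3 = 4.196 mg/L as Cl₂.
Cl₂ equivalent: 4.196 mg/L × 820,000 L = 3441 g.
Product at 77.0% available Cl: 3441 / 0.77 = 4468 g.

4.47 kg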